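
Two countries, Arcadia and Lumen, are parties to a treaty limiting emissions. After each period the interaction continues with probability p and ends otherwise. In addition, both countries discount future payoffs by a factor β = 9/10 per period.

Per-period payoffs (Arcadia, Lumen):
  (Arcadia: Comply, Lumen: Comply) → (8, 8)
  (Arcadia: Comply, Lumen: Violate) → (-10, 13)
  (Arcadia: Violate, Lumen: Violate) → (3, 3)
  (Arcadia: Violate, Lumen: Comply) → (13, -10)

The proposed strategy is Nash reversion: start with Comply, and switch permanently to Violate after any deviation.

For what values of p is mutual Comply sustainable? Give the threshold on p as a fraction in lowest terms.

With continuation probability p and discount β, the effective per-period discount factor is βp.
Grim-trigger IC: βp ≥ (13−8)/(13−3) = 1/2.
So p ≥ (1/2)/(9/10) = 5/9.

5/9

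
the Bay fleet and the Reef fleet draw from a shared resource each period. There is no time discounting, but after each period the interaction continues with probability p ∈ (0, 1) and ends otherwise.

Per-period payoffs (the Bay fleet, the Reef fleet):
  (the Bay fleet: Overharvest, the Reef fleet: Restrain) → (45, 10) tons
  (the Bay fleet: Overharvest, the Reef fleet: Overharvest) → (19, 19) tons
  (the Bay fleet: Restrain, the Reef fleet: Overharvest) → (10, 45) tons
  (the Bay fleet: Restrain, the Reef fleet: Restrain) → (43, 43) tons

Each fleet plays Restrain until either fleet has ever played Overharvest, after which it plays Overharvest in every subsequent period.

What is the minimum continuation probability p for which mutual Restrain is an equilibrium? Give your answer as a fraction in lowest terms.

With no time discounting, the continuation probability p plays the role of the discount factor.
Grim-trigger IC: 43/(1−p) ≥ 45 + 19p/(1−p) ⇒ p ≥ (45−43)/(45−19) = 1/13.

1/13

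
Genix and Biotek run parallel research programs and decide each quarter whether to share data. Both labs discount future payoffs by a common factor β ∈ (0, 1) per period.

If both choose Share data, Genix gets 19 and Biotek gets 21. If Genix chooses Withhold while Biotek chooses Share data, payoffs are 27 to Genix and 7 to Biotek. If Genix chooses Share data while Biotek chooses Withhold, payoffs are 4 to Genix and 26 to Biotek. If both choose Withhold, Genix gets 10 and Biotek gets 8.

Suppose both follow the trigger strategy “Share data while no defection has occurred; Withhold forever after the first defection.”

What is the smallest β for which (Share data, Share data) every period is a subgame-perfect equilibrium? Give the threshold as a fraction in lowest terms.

Genix's threshold: (27−19)/(27−10) = 8/17.
Biotek's threshold: (26−21)/(26−8) = 5/18.
8/17 > 5/18, so Genix binds and β* = 8/17.

8/17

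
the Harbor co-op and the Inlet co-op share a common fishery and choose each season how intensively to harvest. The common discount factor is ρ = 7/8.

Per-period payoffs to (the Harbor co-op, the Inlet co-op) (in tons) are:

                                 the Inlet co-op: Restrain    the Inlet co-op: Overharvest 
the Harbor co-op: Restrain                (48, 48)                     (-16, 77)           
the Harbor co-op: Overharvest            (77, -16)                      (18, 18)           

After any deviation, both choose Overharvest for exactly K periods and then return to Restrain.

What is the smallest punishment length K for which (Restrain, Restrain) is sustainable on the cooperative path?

2

Need Σ_{k=1}^{K} ρ^k ≥ (77−48)/(48−18) = 0.9667 at ρ = 7/8.
At K = 1 the sum is 0.8750 < 0.9667; at K = 2 it is 1.6406 ≥ 0.9667.
So the minimum punishment length is K = 2.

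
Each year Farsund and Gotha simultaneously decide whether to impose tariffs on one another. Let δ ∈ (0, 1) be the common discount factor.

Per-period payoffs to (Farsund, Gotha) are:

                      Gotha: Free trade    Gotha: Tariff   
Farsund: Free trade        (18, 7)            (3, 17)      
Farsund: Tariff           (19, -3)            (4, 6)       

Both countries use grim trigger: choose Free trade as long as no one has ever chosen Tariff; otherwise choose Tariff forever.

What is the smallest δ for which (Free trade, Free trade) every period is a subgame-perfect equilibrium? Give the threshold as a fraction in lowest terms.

10/11

Farsund: cooperation gives 18 each period; deviation gives 19 once then 4 forever.
  18/(1−δ) ≥ 19 + 4δ/(1−δ) ⇒ δ ≥ 1/15.
Gotha: cooperation gives 7 each period; deviation gives 17 once then 6 forever.
  δ ≥ 10/11.
Both must hold, so the binding constraint is Gotha's: δ ≥ 10/11.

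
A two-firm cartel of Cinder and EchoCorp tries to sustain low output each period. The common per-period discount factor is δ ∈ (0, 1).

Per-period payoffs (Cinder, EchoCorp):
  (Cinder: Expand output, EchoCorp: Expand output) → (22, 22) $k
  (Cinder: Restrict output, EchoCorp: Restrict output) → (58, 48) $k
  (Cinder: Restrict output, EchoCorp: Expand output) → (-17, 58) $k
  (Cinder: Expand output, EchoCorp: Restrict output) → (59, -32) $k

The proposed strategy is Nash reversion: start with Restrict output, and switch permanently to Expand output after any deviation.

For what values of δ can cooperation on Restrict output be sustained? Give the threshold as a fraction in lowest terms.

Cinder: cooperation gives 58 each period; deviation gives 59 once then 22 forever.
  58/(1−δ) ≥ 59 + 22δ/(1−δ) ⇒ δ ≥ 1/37.
EchoCorp: cooperation gives 48 each period; deviation gives 58 once then 22 forever.
  δ ≥ 10/36 = 5/18.
Both must hold, so the binding constraint is EchoCorp's: δ ≥ 5/18.

5/18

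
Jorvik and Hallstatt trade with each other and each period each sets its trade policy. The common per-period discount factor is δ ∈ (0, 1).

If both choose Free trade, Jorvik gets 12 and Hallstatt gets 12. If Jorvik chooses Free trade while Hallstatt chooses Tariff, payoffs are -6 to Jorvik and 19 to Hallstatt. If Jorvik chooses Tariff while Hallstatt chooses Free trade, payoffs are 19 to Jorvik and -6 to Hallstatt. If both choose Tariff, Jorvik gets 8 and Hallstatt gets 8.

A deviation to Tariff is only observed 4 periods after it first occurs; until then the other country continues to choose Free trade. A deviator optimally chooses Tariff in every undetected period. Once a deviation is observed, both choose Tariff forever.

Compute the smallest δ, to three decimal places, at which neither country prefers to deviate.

0.893

Deviating for the 4 undetected periods gains 19−12 = 7 per period over cooperation, then loses 12−8 = 4 per period forever once punishment starts.
Gain: 7(1 + δ + … + δ^3); loss: 4·δ^4/(1−δ).
No profitable deviation ⇔ 7(1−δ^4) ≤ 4·δ^4, i.e. δ^4 ≥ 7/(7+4) = 7/11.
Hence δ ≥ (7/11)^(1/4) ≈ 0.893.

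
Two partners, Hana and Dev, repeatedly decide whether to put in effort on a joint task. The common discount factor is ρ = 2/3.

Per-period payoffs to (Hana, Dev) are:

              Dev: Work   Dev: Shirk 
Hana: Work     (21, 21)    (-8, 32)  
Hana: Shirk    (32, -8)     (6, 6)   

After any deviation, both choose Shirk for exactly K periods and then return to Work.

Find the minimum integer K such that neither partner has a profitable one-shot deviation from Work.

2

IC: ρ(1−ρ^K)/(1−ρ) ≥ (32−21)/(21−6) = 11/15.
With ρ = 2/3: need 1 − ρ^K ≥ 11/15·(1−2/3)/(2/3), i.e. ρ^K ≤ 0.6333.
Since (2/3)^1 = 0.6667 and (2/3)^2 = 0.4444, the smallest such K is 2.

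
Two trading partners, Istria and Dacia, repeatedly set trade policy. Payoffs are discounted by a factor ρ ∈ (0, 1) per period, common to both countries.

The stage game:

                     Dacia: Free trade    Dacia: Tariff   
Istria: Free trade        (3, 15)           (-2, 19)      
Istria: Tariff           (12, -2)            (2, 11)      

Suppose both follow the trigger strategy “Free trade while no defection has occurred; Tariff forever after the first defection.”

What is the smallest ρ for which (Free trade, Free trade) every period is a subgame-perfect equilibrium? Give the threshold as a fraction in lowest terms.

9/10

For Istria: deviation gain 12−3 = 9, per-period punishment loss 3−2 = 1. IC gives ρ ≥ 9/10.
For Dacia: gain 4, loss 4 per period, so ρ ≥ 4/8 = 1/2.
The tighter constraint is Istria's, so cooperation needs ρ ≥ 9/10.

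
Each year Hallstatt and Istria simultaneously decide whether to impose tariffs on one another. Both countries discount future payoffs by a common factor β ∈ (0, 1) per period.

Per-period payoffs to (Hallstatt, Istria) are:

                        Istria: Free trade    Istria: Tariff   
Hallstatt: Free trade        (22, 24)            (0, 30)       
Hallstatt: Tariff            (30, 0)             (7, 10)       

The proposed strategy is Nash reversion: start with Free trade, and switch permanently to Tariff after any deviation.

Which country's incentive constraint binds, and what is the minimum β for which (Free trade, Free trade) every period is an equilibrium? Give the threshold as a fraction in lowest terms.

Hallstatt; β ≥ 8/23

Hallstatt: cooperation gives 22 each period; deviation gives 30 once then 7 forever.
  22/(1−β) ≥ 30 + 7β/(1−β) ⇒ β ≥ 8/23.
Istria: cooperation gives 24 each period; deviation gives 30 once then 10 forever.
  β ≥ 6/20 = 3/10.
Both must hold, so the binding constraint is Hallstatt's: β ≥ 8/23.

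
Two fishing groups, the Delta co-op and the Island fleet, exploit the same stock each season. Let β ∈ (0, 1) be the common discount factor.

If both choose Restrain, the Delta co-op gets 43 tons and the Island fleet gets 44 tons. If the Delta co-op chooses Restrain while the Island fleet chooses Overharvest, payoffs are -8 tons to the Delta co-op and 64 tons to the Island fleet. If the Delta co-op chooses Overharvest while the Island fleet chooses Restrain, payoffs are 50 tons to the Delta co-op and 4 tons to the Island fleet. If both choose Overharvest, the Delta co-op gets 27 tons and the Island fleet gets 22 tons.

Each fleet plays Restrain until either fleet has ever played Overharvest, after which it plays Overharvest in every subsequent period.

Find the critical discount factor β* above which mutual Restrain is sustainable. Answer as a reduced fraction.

10/21

the Delta co-op's threshold: (50−43)/(50−27) = 7/23.
the Island fleet's threshold: (64−44)/(64−22) = 10/21.
7/23 < 10/21, so the Island fleet binds and β* = 10/21.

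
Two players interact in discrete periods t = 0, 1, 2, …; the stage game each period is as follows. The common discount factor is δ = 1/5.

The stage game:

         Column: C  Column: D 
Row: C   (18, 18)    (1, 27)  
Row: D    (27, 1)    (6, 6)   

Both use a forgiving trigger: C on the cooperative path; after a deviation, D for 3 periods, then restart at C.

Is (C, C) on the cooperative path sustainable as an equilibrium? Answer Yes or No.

No

Comparing payoff streams over the 4 periods until play realigns: cooperate → 18(1+δ+…+δ^3); deviate → 27 + 6(δ+…+δ^3).
Cooperation is sustained iff (18−6)(δ+…+δ^3) ≥ 27−18.
δ+…+δ^3 = 1/5·(1−(1/5)^3)/(1−1/5) = 0.2480, and (27−18)/(18−6) = 0.7500.
0.2480 < 0.7500, so cooperation is not sustainable.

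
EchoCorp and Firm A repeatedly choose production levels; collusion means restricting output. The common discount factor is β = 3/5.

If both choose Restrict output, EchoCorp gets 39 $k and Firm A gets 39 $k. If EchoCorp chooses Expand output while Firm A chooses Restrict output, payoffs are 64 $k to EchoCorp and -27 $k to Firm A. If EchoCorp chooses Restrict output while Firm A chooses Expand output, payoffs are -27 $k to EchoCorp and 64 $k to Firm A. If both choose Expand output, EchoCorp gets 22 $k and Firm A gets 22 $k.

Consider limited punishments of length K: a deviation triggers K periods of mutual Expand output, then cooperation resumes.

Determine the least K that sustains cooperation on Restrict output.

8

No profitable deviation requires (39−22)(β+…+β^K) ≥ 64−39, i.e. β+…+β^K ≥ 25/17 ≈ 1.4706.
With β = 3/5, the partial sums are K=1: 0.6000, K=2: 0.9600, …, K=6: 1.4300, K=7: 1.4580, K=8: 1.4748.
K = 8 is the first length at which the sum reaches 1.4706.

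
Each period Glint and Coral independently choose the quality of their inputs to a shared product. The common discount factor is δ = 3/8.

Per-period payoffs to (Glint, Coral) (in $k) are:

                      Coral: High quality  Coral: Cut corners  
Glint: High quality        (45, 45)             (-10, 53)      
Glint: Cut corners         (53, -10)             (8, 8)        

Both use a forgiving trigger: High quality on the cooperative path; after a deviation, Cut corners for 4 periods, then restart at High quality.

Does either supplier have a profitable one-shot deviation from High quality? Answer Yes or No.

No

A one-shot deviation gives 53 now, then 8 for 4 periods, then back to 45.
Gain from deviating: (53−45) today; loss: (45−8) in each of the next 4 periods.
No-deviation condition: (45−8)(δ+…+δ^4) ≥ 53−45, i.e. δ+…+δ^4 ≥ 8/37.
At δ = 3/8: δ+…+δ^4 = 0.5881 ≥ 0.2162.
So cooperation is sustainable.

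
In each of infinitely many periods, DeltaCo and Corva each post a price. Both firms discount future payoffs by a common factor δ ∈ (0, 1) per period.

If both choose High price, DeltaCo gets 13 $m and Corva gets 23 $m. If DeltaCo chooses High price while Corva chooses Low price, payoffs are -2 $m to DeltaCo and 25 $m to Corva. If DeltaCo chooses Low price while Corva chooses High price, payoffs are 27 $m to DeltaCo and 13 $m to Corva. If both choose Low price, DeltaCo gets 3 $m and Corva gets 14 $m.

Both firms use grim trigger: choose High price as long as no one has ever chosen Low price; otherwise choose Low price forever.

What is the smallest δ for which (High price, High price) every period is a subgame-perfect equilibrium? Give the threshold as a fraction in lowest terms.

7/12

For DeltaCo: deviation gain 27−13 = 14, per-period punishment loss 13−3 = 10. IC gives δ ≥ 14/24 = 7/12.
For Corva: gain 2, loss 9 per period, so δ ≥ 2/11.
The tighter constraint is DeltaCo's, so cooperation needs δ ≥ 7/12.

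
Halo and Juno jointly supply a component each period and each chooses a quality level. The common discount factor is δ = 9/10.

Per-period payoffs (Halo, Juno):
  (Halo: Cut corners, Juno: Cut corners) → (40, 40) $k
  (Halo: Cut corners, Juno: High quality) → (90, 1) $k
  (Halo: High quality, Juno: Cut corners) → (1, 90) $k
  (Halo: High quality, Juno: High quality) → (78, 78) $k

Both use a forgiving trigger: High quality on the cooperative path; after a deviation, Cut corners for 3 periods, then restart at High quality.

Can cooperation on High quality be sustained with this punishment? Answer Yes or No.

Yes

Comparing payoff streams over the 4 periods until play realigns: cooperate → 78(1+δ+…+δ^3); deviate → 90 + 40(δ+…+δ^3).
Cooperation is sustained iff (78−40)(δ+…+δ^3) ≥ 90−78.
δ+…+δ^3 = 9/10·(1−(9/10)^3)/(1−9/10) = 2.4390, and (90−78)/(78−40) = 0.3158.
2.4390 ≥ 0.3158, so cooperation is sustainable.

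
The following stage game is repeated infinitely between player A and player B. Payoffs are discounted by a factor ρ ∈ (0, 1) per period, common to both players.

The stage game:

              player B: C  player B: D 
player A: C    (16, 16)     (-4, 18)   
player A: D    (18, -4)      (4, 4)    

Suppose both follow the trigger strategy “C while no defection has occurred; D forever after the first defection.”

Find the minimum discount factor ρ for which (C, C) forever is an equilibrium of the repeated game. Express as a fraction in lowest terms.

1/7

16/(1−ρ) ≥ 18 + 4ρ/(1−ρ)
16 ≥ 18 − 14ρ
ρ ≥ 2/14 = 1/7.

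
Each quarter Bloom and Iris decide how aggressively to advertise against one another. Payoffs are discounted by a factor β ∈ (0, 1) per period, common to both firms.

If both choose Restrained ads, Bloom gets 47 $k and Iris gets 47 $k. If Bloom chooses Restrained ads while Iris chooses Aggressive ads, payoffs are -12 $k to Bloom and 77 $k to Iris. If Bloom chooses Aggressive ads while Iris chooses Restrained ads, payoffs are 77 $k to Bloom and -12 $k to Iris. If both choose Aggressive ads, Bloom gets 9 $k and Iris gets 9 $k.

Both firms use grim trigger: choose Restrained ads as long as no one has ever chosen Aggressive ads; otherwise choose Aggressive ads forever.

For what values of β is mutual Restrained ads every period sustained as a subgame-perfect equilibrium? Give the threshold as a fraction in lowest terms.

Cooperation forever yields 47 each period: 47/(1−β).
Deviating yields 77 once, then 9 forever: 77 + 9β/(1−β).
No profitable deviation requires 47/(1−β) ≥ 77 + 9β/(1−β).
Multiplying by (1−β): 47 ≥ 77(1−β) + 9β = 77 − 68β.
So 68β ≥ 30, i.e. β ≥ 30/68 = 15/34.

15/34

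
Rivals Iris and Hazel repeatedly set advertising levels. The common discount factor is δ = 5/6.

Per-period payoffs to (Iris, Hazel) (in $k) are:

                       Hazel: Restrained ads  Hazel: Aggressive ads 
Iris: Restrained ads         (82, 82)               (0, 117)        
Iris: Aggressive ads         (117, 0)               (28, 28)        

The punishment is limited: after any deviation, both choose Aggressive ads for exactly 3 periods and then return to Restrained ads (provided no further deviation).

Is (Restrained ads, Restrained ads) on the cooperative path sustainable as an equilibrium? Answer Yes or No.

Yes

Comparing payoff streams over the 4 periods until play realigns: cooperate → 82(1+δ+…+δ^3); deviate → 117 + 28(δ+…+δ^3).
Cooperation is sustained iff (82−28)(δ+…+δ^3) ≥ 117−82.
δ+…+δ^3 = 5/6·(1−(5/6)^3)/(1−5/6) = 2.1065, and (117−82)/(82−28) = 0.6481.
2.1065 ≥ 0.6481, so cooperation is sustainable.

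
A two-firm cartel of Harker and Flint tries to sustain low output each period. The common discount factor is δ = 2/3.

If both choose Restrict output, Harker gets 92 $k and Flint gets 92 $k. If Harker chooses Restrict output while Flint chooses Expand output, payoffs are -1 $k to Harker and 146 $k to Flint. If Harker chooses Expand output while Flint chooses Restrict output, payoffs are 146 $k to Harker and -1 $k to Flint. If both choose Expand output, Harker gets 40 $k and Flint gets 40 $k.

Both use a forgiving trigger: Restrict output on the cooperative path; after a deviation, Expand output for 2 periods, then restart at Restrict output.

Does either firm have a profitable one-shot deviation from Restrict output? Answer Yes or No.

No

Comparing payoff streams over the 3 periods until play realigns: cooperate → 92(1+δ+…+δ^2); deviate → 146 + 40(δ+…+δ^2).
Cooperation is sustained iff (92−40)(δ+…+δ^2) ≥ 146−92.
δ+…+δ^2 = 2/3·(1−(2/3)^2)/(1−2/3) = 1.1111, and (146−92)/(92−40) = 1.0385.
1.1111 ≥ 1.0385, so cooperation is sustainable.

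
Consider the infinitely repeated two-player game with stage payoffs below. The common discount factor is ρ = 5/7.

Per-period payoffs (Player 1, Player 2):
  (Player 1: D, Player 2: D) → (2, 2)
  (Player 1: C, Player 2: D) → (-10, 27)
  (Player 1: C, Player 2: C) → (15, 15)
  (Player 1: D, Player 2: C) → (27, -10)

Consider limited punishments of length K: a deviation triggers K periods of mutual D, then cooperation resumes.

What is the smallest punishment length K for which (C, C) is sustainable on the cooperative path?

Need Σ_{k=1}^{K} ρ^k ≥ (27−15)/(15−2) = 0.9231 at ρ = 5/7.
At K = 1 the sum is 0.7143 < 0.9231; at K = 2 it is 1.2245 ≥ 0.9231.
So the minimum punishment length is K = 2.

2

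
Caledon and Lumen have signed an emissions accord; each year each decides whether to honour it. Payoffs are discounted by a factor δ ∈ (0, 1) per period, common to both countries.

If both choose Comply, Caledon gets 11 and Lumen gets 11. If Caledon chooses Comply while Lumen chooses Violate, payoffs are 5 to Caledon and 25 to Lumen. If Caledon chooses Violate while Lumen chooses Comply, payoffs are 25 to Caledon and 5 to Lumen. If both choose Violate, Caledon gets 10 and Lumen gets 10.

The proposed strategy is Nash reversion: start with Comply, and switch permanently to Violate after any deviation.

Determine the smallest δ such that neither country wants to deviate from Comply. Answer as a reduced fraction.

11/(1−δ) ≥ 25 + 10δ/(1−δ)
11 ≥ 25 − 15δ
δ ≥ 14/15.

14/15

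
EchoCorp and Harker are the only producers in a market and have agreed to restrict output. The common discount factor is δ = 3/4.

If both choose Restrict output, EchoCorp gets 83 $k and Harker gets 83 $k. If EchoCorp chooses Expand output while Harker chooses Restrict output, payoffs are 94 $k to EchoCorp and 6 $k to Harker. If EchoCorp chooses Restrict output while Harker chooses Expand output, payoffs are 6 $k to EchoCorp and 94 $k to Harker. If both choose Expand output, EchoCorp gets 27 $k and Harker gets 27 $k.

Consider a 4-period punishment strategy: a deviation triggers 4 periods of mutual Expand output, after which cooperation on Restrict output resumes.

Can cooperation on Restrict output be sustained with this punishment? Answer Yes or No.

Yes

A one-shot deviation gives 94 now, then 27 for 4 periods, then back to 83.
Gain from deviating: (94−83) today; loss: (83−27) in each of the next 4 periods.
No-deviation condition: (83−27)(δ+…+δ^4) ≥ 94−83, i.e. δ+…+δ^4 ≥ 11/56.
At δ = 3/4: δ+…+δ^4 = 2.0508 ≥ 0.1964.
So cooperation is sustainable.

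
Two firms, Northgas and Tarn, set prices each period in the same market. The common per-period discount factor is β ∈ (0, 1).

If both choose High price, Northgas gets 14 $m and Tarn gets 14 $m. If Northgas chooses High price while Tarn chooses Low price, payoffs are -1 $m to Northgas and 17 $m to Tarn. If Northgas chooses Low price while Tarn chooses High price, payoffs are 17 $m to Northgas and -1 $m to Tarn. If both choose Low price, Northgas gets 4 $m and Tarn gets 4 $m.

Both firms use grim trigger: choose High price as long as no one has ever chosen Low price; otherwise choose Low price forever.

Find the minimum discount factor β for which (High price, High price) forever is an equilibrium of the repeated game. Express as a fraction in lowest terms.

3/13

One-period gain from deviating is 17 − 14 = 3. The loss is 14 − 4 = 10 in every subsequent period, with present value 10·β/(1−β).
Deviation is unprofitable when 10·β/(1−β) ≥ 3, i.e. β/(1−β) ≥ 3/10.
Equivalently β ≥ 3/(3+10) = 3/13.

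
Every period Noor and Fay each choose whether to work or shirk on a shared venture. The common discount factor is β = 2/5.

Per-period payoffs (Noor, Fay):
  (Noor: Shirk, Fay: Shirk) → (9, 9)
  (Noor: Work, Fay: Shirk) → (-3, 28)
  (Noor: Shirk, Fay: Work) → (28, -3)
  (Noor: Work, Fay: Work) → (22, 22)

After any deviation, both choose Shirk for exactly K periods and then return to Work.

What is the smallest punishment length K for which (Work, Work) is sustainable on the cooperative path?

Need Σ_{k=1}^{K} β^k ≥ (28−22)/(22−9) = 0.4615 at β = 2/5.
At K = 1 the sum is 0.4000 < 0.4615; at K = 2 it is 0.5600 ≥ 0.4615.
So the minimum punishment length is K = 2.

2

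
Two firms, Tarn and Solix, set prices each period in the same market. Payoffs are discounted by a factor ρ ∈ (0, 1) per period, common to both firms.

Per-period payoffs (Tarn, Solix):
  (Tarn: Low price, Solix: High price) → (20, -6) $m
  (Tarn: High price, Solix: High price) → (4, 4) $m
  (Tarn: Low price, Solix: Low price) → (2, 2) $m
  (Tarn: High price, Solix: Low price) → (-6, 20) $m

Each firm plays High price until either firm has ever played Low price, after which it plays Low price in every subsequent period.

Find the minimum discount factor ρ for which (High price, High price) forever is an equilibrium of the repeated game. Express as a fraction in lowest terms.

4/(1−ρ) ≥ 20 + 2ρ/(1−ρ)
4 ≥ 20 − 18ρ
ρ ≥ 16/18 = 8/9.

8/9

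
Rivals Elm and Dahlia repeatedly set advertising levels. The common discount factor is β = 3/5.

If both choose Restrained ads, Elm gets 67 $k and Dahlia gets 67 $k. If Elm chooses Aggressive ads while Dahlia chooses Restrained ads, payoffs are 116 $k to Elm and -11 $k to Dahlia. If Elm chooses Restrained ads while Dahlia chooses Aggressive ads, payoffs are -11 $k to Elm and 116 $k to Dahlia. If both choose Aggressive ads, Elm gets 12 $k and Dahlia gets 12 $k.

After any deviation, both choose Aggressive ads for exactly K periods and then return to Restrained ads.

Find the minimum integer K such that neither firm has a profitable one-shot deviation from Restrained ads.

2

IC: β(1−β^K)/(1−β) ≥ (116−67)/(67−12) = 49/55.
With β = 3/5: need 1 − β^K ≥ 49/55·(1−3/5)/(3/5), i.e. β^K ≤ 0.4061.
Since (3/5)^1 = 0.6000 and (3/5)^2 = 0.3600, the smallest such K is 2.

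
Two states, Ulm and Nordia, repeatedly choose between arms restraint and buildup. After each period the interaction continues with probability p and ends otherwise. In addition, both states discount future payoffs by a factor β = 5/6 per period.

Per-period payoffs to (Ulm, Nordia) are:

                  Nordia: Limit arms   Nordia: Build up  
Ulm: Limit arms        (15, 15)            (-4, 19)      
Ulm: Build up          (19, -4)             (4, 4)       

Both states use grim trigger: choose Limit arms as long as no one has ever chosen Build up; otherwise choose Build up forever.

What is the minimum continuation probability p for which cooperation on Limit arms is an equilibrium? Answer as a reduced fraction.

With continuation probability p and discount β, the effective per-period discount factor is βp.
Grim-trigger IC: βp ≥ (19−15)/(19−4) = 4/15.
So p ≥ (4/15)/(5/6) = 8/25.

8/25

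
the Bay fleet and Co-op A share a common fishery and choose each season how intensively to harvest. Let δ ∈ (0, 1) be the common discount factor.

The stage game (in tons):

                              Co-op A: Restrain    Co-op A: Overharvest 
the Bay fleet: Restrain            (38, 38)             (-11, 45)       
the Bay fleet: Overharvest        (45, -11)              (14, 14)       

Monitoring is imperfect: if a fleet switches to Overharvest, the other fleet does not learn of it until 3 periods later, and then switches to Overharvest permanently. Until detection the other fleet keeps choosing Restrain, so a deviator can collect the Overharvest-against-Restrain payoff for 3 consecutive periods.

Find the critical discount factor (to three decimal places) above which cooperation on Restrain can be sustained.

0.609

Deviating for the 3 undetected periods gains 45−38 = 7 per period over cooperation, then loses 38−14 = 24 per period forever once punishment starts.
Gain: 7(1 + δ + … + δ^2); loss: 24·δ^3/(1−δ).
No profitable deviation ⇔ 7(1−δ^3) ≤ 24·δ^3, i.e. δ^3 ≥ 7/(7+24) = 7/31.
Hence δ ≥ (7/31)^(1/3) ≈ 0.609.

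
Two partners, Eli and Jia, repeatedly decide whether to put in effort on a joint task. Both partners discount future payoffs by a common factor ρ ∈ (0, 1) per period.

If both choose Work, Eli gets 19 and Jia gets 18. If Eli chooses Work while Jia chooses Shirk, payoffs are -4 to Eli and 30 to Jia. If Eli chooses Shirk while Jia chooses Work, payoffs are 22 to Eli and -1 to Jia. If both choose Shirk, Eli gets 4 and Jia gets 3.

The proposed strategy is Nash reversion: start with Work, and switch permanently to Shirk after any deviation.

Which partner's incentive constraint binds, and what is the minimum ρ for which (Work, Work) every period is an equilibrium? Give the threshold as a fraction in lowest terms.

For Eli: deviation gain 22−19 = 3, per-period punishment loss 19−4 = 15. IC gives ρ ≥ 3/18 = 1/6.
For Jia: gain 12, loss 15 per period, so ρ ≥ 12/27 = 4/9.
The tighter constraint is Jia's, so cooperation needs ρ ≥ 4/9.

Jia; ρ ≥ 4/9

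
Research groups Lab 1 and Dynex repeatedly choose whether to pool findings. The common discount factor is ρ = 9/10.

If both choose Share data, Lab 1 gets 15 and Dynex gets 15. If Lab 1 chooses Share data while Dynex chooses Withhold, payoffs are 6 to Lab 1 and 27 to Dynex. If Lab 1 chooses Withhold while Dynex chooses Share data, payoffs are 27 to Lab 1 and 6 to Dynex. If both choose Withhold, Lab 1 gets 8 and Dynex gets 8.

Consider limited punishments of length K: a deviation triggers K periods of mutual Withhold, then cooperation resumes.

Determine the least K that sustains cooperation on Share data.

No profitable deviation requires (15−8)(ρ+…+ρ^K) ≥ 27−15, i.e. ρ+…+ρ^K ≥ 12/7 ≈ 1.7143.
With ρ = 9/10, the partial sums are K=1: 0.9000, K=2: 1.7100, K=3: 2.4390.
K = 3 is the first length at which the sum reaches 1.7143.

3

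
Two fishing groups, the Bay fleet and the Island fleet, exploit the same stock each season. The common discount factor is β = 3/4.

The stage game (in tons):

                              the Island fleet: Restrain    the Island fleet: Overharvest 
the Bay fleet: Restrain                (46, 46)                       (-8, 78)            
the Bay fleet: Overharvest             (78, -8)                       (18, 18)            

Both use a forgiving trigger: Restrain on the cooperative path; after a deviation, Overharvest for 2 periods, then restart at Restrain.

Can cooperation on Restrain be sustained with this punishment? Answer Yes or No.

Yes

IC: β+…+β^2 ≥ (78−46)/(46−18) = 8/7.
At β = 3/4: partial sum = 1.3125 ≥ 1.1429. Cooperation sustainable.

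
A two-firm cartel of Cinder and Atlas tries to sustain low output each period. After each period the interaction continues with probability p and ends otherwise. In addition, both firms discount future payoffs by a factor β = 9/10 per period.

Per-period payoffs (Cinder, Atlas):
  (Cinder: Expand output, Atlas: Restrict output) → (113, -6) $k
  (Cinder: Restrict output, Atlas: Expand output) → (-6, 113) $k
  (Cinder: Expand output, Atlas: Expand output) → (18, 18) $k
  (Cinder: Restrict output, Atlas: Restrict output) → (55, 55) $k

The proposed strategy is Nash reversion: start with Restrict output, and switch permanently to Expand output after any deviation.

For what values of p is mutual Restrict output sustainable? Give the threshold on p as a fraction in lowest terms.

Expected continuation weight on next period's payoff is β·p = 9/10·p, which plays the role of the discount factor.
Cooperation requires 9/10·p ≥ (113−55)/(113−18) = 58/95, hence p ≥ 116/171.

116/171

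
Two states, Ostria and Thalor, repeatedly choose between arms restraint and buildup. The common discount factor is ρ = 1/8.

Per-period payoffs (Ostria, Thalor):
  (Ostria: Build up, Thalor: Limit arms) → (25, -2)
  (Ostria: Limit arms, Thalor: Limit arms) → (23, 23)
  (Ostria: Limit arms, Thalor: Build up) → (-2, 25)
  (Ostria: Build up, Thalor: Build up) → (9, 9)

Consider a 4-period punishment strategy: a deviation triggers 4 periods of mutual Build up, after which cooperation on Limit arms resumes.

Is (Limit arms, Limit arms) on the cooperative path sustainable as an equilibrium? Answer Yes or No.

Comparing payoff streams over the 5 periods until play realigns: cooperate → 23(1+ρ+…+ρ^4); deviate → 25 + 9(ρ+…+ρ^4).
Cooperation is sustained iff (23−9)(ρ+…+ρ^4) ≥ 25−23.
ρ+…+ρ^4 = 1/8·(1−(1/8)^4)/(1−1/8) = 0.1428, and (25−23)/(23−9) = 0.1429.
0.1428 < 0.1429, so cooperation is not sustainable.

No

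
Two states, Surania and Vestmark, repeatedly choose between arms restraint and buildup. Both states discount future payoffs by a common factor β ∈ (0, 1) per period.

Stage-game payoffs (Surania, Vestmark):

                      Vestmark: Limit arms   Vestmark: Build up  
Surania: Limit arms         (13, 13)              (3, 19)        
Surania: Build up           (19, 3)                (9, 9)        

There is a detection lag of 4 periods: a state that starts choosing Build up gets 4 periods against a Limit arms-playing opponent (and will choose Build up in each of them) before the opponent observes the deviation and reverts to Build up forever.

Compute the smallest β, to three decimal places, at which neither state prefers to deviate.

0.880

A deviator earns 19 for 4 periods, then 9 forever; cooperating earns 13 forever. Multiplying the IC by (1−β):
13 ≥ 19(1−β^4) + 9β^4, so 10·β^4 ≥ 6 and β^4 ≥ 3/5.
β ≥ (3/5)^(1/4) ≈ 0.880.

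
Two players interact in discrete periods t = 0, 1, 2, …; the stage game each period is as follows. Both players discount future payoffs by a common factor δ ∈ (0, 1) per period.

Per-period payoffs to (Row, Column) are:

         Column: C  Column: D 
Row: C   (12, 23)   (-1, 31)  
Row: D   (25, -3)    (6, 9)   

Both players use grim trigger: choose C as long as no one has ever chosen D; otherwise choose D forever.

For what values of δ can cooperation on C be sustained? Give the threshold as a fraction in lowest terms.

13/19

For Row: deviation gain 25−12 = 13, per-period punishment loss 12−6 = 6. IC gives δ ≥ 13/19.
For Column: gain 8, loss 14 per period, so δ ≥ 8/22 = 4/11.
The tighter constraint is Row's, so cooperation needs δ ≥ 13/19.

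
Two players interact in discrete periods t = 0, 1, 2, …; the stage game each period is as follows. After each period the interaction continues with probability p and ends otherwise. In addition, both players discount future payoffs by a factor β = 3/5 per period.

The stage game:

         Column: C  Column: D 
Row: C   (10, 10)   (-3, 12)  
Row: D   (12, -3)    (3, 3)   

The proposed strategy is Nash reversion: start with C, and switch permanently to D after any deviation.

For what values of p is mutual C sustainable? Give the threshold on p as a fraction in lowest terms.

Expected continuation weight on next period's payoff is β·p = 3/5·p, which plays the role of the discount factor.
Cooperation requires 3/5·p ≥ (12−10)/(12−3) = 2/9, hence p ≥ 10/27.

10/27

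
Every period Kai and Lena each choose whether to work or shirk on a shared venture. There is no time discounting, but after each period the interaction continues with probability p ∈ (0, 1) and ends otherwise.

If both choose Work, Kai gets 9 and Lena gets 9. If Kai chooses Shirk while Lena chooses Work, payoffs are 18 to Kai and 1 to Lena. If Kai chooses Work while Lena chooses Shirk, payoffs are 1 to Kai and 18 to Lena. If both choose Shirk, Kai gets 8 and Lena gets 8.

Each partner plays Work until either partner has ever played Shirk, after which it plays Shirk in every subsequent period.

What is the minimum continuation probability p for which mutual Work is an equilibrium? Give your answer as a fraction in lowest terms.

9/10

With no time discounting, the continuation probability p plays the role of the discount factor.
Grim-trigger IC: 9/(1−p) ≥ 18 + 8p/(1−p) ⇒ p ≥ (18−9)/(18−8) = 9/10.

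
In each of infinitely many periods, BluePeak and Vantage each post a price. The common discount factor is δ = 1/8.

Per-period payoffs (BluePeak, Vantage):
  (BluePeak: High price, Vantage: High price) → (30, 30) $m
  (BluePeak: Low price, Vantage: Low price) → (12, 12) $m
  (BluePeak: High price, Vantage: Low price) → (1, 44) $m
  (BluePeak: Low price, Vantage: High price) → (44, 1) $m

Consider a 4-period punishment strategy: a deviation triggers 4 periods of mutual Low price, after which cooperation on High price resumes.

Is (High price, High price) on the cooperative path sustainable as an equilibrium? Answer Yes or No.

No

A one-shot deviation gives 44 now, then 12 for 4 periods, then back to 30.
Gain from deviating: (44−30) today; loss: (30−12) in each of the next 4 periods.
No-deviation condition: (30−12)(δ+…+δ^4) ≥ 44−30, i.e. δ+…+δ^4 ≥ 7/9.
At δ = 1/8: δ+…+δ^4 = 0.1428 < 0.7778.
So cooperation is not sustainable.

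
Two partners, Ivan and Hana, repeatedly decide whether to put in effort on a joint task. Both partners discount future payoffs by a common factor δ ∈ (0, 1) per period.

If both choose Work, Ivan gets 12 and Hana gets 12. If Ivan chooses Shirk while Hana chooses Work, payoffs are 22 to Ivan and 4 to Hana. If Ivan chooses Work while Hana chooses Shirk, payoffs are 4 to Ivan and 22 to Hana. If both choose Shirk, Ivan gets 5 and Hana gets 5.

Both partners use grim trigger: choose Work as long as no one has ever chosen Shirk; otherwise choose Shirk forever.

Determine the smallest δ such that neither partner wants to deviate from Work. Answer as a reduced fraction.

10/17

One-period gain from deviating is 22 − 12 = 10. The loss is 12 − 5 = 7 in every subsequent period, with present value 7·δ/(1−δ).
Deviation is unprofitable when 7·δ/(1−δ) ≥ 10, i.e. δ/(1−δ) ≥ 10/7.
Equivalently δ ≥ 10/(10+7) = 10/17.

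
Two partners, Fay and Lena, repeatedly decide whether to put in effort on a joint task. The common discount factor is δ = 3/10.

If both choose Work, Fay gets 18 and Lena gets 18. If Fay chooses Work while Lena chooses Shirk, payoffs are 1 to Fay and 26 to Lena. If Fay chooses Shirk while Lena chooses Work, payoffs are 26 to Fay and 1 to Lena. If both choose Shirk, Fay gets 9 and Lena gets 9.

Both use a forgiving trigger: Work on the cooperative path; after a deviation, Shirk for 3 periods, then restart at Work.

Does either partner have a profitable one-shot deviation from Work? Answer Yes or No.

Comparing payoff streams over the 4 periods until play realigns: cooperate → 18(1+δ+…+δ^3); deviate → 26 + 9(δ+…+δ^3).
Cooperation is sustained iff (18−9)(δ+…+δ^3) ≥ 26−18.
δ+…+δ^3 = 3/10·(1−(3/10)^3)/(1−3/10) = 0.4170, and (26−18)/(18−9) = 0.8889.
0.4170 < 0.8889, so cooperation is not sustainable.

Yes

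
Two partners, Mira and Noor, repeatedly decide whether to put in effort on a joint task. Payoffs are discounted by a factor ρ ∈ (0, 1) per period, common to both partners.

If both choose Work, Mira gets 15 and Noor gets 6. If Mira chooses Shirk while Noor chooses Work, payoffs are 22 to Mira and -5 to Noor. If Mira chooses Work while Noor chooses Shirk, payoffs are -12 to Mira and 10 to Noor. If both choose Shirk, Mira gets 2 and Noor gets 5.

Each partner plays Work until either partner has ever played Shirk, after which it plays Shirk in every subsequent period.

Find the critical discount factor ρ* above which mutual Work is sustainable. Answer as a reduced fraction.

4/5

Mira: cooperation gives 15 each period; deviation gives 22 once then 2 forever.
  15/(1−ρ) ≥ 22 + 2ρ/(1−ρ) ⇒ ρ ≥ 7/20.
Noor: cooperation gives 6 each period; deviation gives 10 once then 5 forever.
  ρ ≥ 4/5.
Both must hold, so the binding constraint is Noor's: ρ ≥ 4/5.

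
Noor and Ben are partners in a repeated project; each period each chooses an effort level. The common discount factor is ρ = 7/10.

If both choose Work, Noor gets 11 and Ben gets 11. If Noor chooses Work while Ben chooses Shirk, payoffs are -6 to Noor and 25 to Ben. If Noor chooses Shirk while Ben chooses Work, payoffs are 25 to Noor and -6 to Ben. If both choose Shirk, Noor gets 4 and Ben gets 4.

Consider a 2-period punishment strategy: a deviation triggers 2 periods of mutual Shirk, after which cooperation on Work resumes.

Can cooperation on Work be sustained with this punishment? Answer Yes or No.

No

A one-shot deviation gives 25 now, then 4 for 2 periods, then back to 11.
Gain from deviating: (25−11) today; loss: (11−4) in each of the next 2 periods.
No-deviation condition: (11−4)(ρ+…+ρ^2) ≥ 25−11, i.e. ρ+…+ρ^2 ≥ 2.
At ρ = 7/10: ρ+…+ρ^2 = 1.1900 < 2.0000.
So cooperation is not sustainable.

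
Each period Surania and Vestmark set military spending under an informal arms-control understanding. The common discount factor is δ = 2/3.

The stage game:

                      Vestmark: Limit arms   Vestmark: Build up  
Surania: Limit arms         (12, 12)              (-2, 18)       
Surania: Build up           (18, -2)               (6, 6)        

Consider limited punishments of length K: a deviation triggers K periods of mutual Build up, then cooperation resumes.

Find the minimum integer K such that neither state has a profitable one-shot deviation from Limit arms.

Need Σ_{k=1}^{K} δ^k ≥ (18−12)/(12−6) = 1.0000 at δ = 2/3.
At K = 1 the sum is 0.6667 < 1.0000; at K = 2 it is 1.1111 ≥ 1.0000.
So the minimum punishment length is K = 2.

2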